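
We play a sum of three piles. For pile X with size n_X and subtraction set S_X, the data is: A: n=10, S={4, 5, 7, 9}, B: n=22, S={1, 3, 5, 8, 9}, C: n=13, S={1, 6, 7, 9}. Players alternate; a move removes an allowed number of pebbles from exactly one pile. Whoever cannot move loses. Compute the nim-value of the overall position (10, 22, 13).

3

Pile A, S = {4, 5, 7, 9}:
n :  0  1  2  3  4  5  6  7  8  9 10
G :  0  0  0  0  1  1  1  1  2  2  2
G_A(10) = 2.
Pile B, S = {1, 3, 5, 8, 9}:
n :  0  1  2  3  4  5  6  7  8  9 10 11 12 13 14 15 16 17 18 19 20 21 22
G :  0  1  0  1  0  1  0  1  2  3  2  3  2  3  2  3  0  1  0  1  0  1  0
G_B(22) = 0.
Pile C, S = {1, 6, 7, 9}:
n :  0  1  2  3  4  5  6  7  8  9 10 11 12 13
G :  0  1  0  1  0  1  2  3  2  3  2  3  0  1
G_C(13) = 1.
Combined Grundy value = 2 ⊕ 0 ⊕ 1 = 3.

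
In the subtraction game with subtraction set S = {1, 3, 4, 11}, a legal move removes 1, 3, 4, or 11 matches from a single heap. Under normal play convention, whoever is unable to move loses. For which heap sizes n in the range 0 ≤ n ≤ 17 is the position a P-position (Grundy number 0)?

G(0) = 0
G(1) = mex{0} = 1
G(2) = mex{1} = 0
G(3) = mex{0,0} = 1
G(4) = mex{1,1,0} = 2
G(5) = mex{2,0,1} = 3
G(6) = mex{3,1,0} = 2
G(7) = mex{2,2,1} = 0
G(8) = mex{0,3,2} = 1
G(9) = mex{1,2,3} = 0
G(10) = mex{0,0,2} = 1
G(11) = mex{1,1,0,0} = 2
G(12) = mex{2,0,1,1} = 3
G(13) = mex{3,1,0,0} = 2
G(14) = mex{2,2,1,1} = 0
G(15) = mex{0,3,2,2} = 1
G(16) = mex{1,2,3,3} = 0
G(17) = mex{0,0,2,2} = 1
P-positions are exactly the n with G(n) = 0.

0, 2, 7, 9, 14, 16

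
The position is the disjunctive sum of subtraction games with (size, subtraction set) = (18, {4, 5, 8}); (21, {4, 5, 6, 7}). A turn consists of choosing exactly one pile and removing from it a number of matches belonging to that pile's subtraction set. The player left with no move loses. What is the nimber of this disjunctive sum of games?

Pile A, S = {4, 5, 8}:
G(0) = 0
G(1) = mex{} = 0
G(2) = mex{} = 0
G(3) = mex{} = 0
G(4) = mex{0} = 1
G(5) = mex{0,0} = 1
G(6) = mex{0,0} = 1
G(7) = mex{0,0} = 1
G(8) = mex{1,0,0} = 2
G(9) = mex{1,1,0} = 2
G(10) = mex{1,1,0} = 2
G(11) = mex{1,1,0} = 2
G(12) = mex{2,1,1} = 0
G(13) = mex{2,2,1} = 0
G(14) = mex{2,2,1} = 0
G(15) = mex{2,2,1} = 0
G(16) = mex{0,2,2} = 1
G(17) = mex{0,0,2} = 1
G(18) = mex{0,0,2} = 1
G_A(18) = 1.
Pile B, S = {4, 5, 6, 7}:
n :  0  1  2  3  4  5  6  7  8  9 10 11 12 13 14 15 16 17 18 19 20 21
G :  0  0  0  0  1  1  1  1  2  2  2  0  0  0  0  1  1  1  1  2  2  2
G_B(21) = 2.
Combined Grundy value = 1 ⊕ 2 = 3.

3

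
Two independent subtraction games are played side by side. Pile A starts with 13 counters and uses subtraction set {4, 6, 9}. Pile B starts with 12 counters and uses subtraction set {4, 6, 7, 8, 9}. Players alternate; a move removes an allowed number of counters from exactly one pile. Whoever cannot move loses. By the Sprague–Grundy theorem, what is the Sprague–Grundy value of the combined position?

Pile A, S = {4, 6, 9}:
n :  0  1  2  3  4  5  6  7  8  9 10 11 12 13
G :  0  0  0  0  1  1  1  1  2  2  2  2  3  0
G_A(13) = 0.
Pile B, S = {4, 6, 7, 8, 9}:
G(0) = 0
G(1) = mex{} = 0
G(2) = mex{} = 0
G(3) = mex{} = 0
G(4) = mex{0} = 1
G(5) = mex{0} = 1
G(6) = mex{0,0} = 1
G(7) = mex{0,0,0} = 1
G(8) = mex{1,0,0,0} = 2
G(9) = mex{1,0,0,0,0} = 2
G(10) = mex{1,1,0,0,0} = 2
G(11) = mex{1,1,1,0,0} = 2
G(12) = mex{2,1,1,1,0} = 3
G_B(12) = 3.
Combined Grundy value = 0 ⊕ 3 = 3.

3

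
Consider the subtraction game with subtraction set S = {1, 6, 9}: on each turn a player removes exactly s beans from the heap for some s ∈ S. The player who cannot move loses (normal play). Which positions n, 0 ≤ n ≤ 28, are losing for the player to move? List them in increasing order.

0, 2, 4, 7, 12, 14, 17, 19, 22, 24, 27

G(0) = 0
G(1) = mex{0} = 1
G(2) = mex{1} = 0
G(3) = mex{0} = 1
G(4) = mex{1} = 0
G(5) = mex{0} = 1
G(6) = mex{1,0} = 2
G(7) = mex{2,1} = 0
G(8) = mex{0,0} = 1
G(9) = mex{1,1,0} = 2
G(10) = mex{2,0,1} = 3
G(11) = mex{3,1,0} = 2
G(12) = mex{2,2,1} = 0
G(13) = mex{0,0,0} = 1
G(14) = mex{1,1,1} = 0
G(15) = mex{0,2,2} = 1
G(16) = mex{1,3,0} = 2
G(17) = mex{2,2,1} = 0
G(18) = mex{0,0,2} = 1
G(19) = mex{1,1,3} = 0
G(20) = mex{0,0,2} = 1
G(21) = mex{1,1,0} = 2
G(22) = mex{2,2,1} = 0
G(23) = mex{0,0,0} = 1
G(24) = mex{1,1,1} = 0
G(25) = mex{0,0,2} = 1
G(26) = mex{1,1,0} = 2
G(27) = mex{2,2,1} = 0
G(28) = mex{0,0,0} = 1
P-positions are exactly the n with G(n) = 0.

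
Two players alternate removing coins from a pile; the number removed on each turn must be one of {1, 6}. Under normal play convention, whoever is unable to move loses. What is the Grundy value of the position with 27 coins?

G(0) = 0
G(1) = mex{0} = 1
G(2) = mex{1} = 0
G(3) = mex{0} = 1
G(4) = mex{1} = 0
G(5) = mex{0} = 1
G(6) = mex{1,0} = 2
G(7) = mex{2,1} = 0
G(8) = mex{0,0} = 1
G(9) = mex{1,1} = 0
G(10) = mex{0,0} = 1
G(11) = mex{1,1} = 0
G(12) = mex{0,2} = 1
G(13) = mex{1,0} = 2
G(14) = mex{2,1} = 0
G(15) = mex{0,0} = 1
G(16) = mex{1,1} = 0
G(17) = mex{0,0} = 1
G(18) = mex{1,1} = 0
G(19) = mex{0,2} = 1
G(20) = mex{1,0} = 2
G(21) = mex{2,1} = 0
G(22) = mex{0,0} = 1
G(23) = mex{1,1} = 0
G(24) = mex{0,0} = 1
G(25) = mex{1,1} = 0
G(26) = mex{0,2} = 1
G(27) = mex{1,0} = 2

2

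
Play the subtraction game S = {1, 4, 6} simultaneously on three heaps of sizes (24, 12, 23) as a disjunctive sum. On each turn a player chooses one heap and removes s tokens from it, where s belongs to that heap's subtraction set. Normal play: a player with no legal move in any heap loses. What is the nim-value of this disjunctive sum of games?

3

All heaps use S = {1, 4, 6}:
n :  0  1  2  3  4  5  6  7  8  9 10 11 12 13 14 15 16 17 18 19 20 21 22 23 24
G :  0  1  0  1  2  0  1  0  1  2  0  1  0  1  2  0  1  0  1  2  0  1  0  1  2
Heap A: G(24) = 2.
Heap B: G(12) = 0.
Heap C: G(23) = 1.
Combined Grundy value = 2 ⊕ 0 ⊕ 1 = 3.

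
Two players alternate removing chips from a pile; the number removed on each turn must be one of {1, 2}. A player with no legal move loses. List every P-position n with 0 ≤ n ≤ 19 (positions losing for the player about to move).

0, 3, 6, 9, 12, 15, 18

G(0) = 0
G(1) = mex{0} = 1
G(2) = mex{1,0} = 2
G(3) = mex{2,1} = 0
G(4) = mex{0,2} = 1
G(5) = mex{1,0} = 2
G(6) = mex{2,1} = 0
G(7) = mex{0,2} = 1
G(8) = mex{1,0} = 2
G(9) = mex{2,1} = 0
G(10) = mex{0,2} = 1
G(11) = mex{1,0} = 2
G(12) = mex{2,1} = 0
G(13) = mex{0,2} = 1
G(14) = mex{1,0} = 2
G(15) = mex{2,1} = 0
G(16) = mex{0,2} = 1
G(17) = mex{1,0} = 2
G(18) = mex{2,1} = 0
G(19) = mex{0,2} = 1
P-positions are exactly the n with G(n) = 0.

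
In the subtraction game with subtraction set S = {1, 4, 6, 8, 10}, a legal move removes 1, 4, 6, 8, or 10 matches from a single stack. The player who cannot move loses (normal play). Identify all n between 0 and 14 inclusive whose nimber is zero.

0, 2, 5, 7, 14

G(0) = 0
G(1) = mex{0} = 1
G(2) = mex{1} = 0
G(3) = mex{0} = 1
G(4) = mex{1,0} = 2
G(5) = mex{2,1} = 0
G(6) = mex{0,0,0} = 1
G(7) = mex{1,1,1} = 0
G(8) = mex{0,2,0,0} = 1
G(9) = mex{1,0,1,1} = 2
G(10) = mex{2,1,2,0,0} = 3
G(11) = mex{3,0,0,1,1} = 2
G(12) = mex{2,1,1,2,0} = 3
G(13) = mex{3,2,0,0,1} = 4
G(14) = mex{4,3,1,1,2} = 0
P-positions are exactly the n with G(n) = 0.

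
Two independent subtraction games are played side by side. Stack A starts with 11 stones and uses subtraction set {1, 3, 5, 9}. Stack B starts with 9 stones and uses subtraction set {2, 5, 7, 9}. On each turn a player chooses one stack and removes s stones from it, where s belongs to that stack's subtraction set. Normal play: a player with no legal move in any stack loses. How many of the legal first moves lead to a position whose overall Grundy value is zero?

Stack A, S = {1, 3, 5, 9}:
G(0) = 0
G(1) = mex{0} = 1
G(2) = mex{1} = 0
G(3) = mex{0,0} = 1
G(4) = mex{1,1} = 0
G(5) = mex{0,0,0} = 1
G(6) = mex{1,1,1} = 0
G(7) = mex{0,0,0} = 1
G(8) = mex{1,1,1} = 0
G(9) = mex{0,0,0,0} = 1
G(10) = mex{1,1,1,1} = 0
G(11) = mex{0,0,0,0} = 1
G_A(11) = 1.
Stack B, S = {2, 5, 7, 9}:
G(0) = 0
G(1) = mex{} = 0
G(2) = mex{0} = 1
G(3) = mex{0} = 1
G(4) = mex{1} = 0
G(5) = mex{1,0} = 2
G(6) = mex{0,0} = 1
G(7) = mex{2,1,0} = 3
G(8) = mex{1,1,0} = 2
G(9) = mex{3,0,1,0} = 2
G_B(9) = 2.
Combined Grundy value = 1 ⊕ 2 = 3.
A winning move leaves total XOR = 0, i.e. changes one component's Grundy value g to g ⊕ X where X is the current total.
Stack A: need g' = 1⊕3 = 2. Options: 11−1→G=0, 11−3→G=0, 11−5→G=0, 11−9→G=0. Hits: 0.
Stack B: need g' = 2⊕3 = 1. Options: 9−2→G=3, 9−5→G=0, 9−7→G=1, 9−9→G=0. Hits: 1.

1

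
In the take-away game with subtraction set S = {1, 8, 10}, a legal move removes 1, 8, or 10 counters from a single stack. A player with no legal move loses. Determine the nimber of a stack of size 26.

2

G(0) = 0
G(1) = mex{0} = 1
G(2) = mex{1} = 0
G(3) = mex{0} = 1
G(4) = mex{1} = 0
G(5) = mex{0} = 1
G(6) = mex{1} = 0
G(7) = mex{0} = 1
G(8) = mex{1,0} = 2
G(9) = mex{2,1} = 0
G(10) = mex{0,0,0} = 1
G(11) = mex{1,1,1} = 0
G(12) = mex{0,0,0} = 1
G(13) = mex{1,1,1} = 0
G(14) = mex{0,0,0} = 1
G(15) = mex{1,1,1} = 0
G(16) = mex{0,2,0} = 1
G(17) = mex{1,0,1} = 2
G(18) = mex{2,1,2} = 0
G(19) = mex{0,0,0} = 1
G(20) = mex{1,1,1} = 0
G(21) = mex{0,0,0} = 1
G(22) = mex{1,1,1} = 0
G(23) = mex{0,0,0} = 1
G(24) = mex{1,1,1} = 0
G(25) = mex{0,2,0} = 1
G(26) = mex{1,0,1} = 2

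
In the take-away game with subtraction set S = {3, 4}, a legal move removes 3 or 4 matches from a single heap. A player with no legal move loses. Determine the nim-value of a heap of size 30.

n :  0  1  2  3  4  5  6  7  8  9 10 11 12 13 14 15 16 17 18 19 20 21 22 23 24 25 26 27 28 29 30
G :  0  0  0  1  1  1  2  0  0  0  1  1  1  2  0  0  0  1  1  1  2  0  0  0  1  1  1  2  0  0  0

0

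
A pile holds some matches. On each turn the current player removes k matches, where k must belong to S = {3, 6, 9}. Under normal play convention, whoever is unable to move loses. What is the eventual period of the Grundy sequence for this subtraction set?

n :  0  1  2  3  4  5  6  7  8  9 10 11 12 13 14 15 16 17 18 19 20 21 22 23 24 25
G :  0  0  0  1  1  1  2  2  2  3  3  3  0  0  0  1  1  1  2  2  2  3  3  3  0  0
G(n+12) = G(n) holds for n = 0,…,8 (a full window of length max(S) = 9), so the sequence is purely periodic with period 12.

12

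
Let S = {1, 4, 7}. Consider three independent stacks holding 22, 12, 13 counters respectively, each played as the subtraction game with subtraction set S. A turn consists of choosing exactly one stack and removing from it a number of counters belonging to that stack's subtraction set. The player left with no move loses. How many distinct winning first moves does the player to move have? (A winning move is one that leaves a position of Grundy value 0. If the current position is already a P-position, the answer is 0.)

2

All stacks use S = {1, 4, 7}:
n :  0  1  2  3  4  5  6  7  8  9 10 11 12 13 14 15 16 17 18 19 20 21 22
G :  0  1  0  1  2  0  1  2  0  1  0  1  2  0  1  2  0  1  0  1  2  0  1
Stack A: G(22) = 1.
Stack B: G(12) = 2.
Stack C: G(13) = 0.
Combined Grundy value = 1 ⊕ 2 ⊕ 0 = 3.
A winning move leaves total XOR = 0, i.e. changes one component's Grundy value g to g ⊕ X where X is the current total.
Stack A: need g' = 1⊕3 = 2. Options: 22−1→G=0, 22−4→G=0, 22−7→G=2. Hits: 1.
Stack B: need g' = 2⊕3 = 1. Options: 12−1→G=1, 12−4→G=0, 12−7→G=0. Hits: 1.
Stack C: need g' = 0⊕3 = 3. Options: 13−1→G=2, 13−4→G=1, 13−7→G=1. Hits: 0.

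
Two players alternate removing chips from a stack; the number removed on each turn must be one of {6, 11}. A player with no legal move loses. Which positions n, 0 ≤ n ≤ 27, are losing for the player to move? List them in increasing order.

0, 1, 2, 3, 4, 5, 17, 18, 19, 20, 21, 22

G(0) = 0
G(1) = mex{} = 0
G(2) = mex{} = 0
G(3) = mex{} = 0
G(4) = mex{} = 0
G(5) = mex{} = 0
G(6) = mex{0} = 1
G(7) = mex{0} = 1
G(8) = mex{0} = 1
G(9) = mex{0} = 1
G(10) = mex{0} = 1
G(11) = mex{0,0} = 1
G(12) = mex{1,0} = 2
G(13) = mex{1,0} = 2
G(14) = mex{1,0} = 2
G(15) = mex{1,0} = 2
G(16) = mex{1,0} = 2
G(17) = mex{1,1} = 0
G(18) = mex{2,1} = 0
G(19) = mex{2,1} = 0
G(20) = mex{2,1} = 0
G(21) = mex{2,1} = 0
G(22) = mex{2,1} = 0
G(23) = mex{0,2} = 1
G(24) = mex{0,2} = 1
G(25) = mex{0,2} = 1
G(26) = mex{0,2} = 1
G(27) = mex{0,2} = 1
P-positions are exactly the n with G(n) = 0.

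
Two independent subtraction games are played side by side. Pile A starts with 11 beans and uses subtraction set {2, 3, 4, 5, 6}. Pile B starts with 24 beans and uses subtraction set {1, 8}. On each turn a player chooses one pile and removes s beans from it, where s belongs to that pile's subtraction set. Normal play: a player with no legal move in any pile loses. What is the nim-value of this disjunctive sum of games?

1

Pile A, S = {2, 3, 4, 5, 6}:
G(0) = 0
G(1) = mex{} = 0
G(2) = mex{0} = 1
G(3) = mex{0,0} = 1
G(4) = mex{1,0,0} = 2
G(5) = mex{1,1,0,0} = 2
G(6) = mex{2,1,1,0,0} = 3
G(7) = mex{2,2,1,1,0} = 3
G(8) = mex{3,2,2,1,1} = 0
G(9) = mex{3,3,2,2,1} = 0
G(10) = mex{0,3,3,2,2} = 1
G(11) = mex{0,0,3,3,2} = 1
G_A(11) = 1.
Pile B, S = {1, 8}:
G(0) = 0
G(1) = mex{0} = 1
G(2) = mex{1} = 0
G(3) = mex{0} = 1
G(4) = mex{1} = 0
G(5) = mex{0} = 1
G(6) = mex{1} = 0
G(7) = mex{0} = 1
G(8) = mex{1,0} = 2
G(9) = mex{2,1} = 0
G(10) = mex{0,0} = 1
G(11) = mex{1,1} = 0
G(12) = mex{0,0} = 1
G(13) = mex{1,1} = 0
G(14) = mex{0,0} = 1
G(15) = mex{1,1} = 0
G(16) = mex{0,2} = 1
G(17) = mex{1,0} = 2
G(18) = mex{2,1} = 0
G(19) = mex{0,0} = 1
G(20) = mex{1,1} = 0
G(21) = mex{0,0} = 1
G(22) = mex{1,1} = 0
G(23) = mex{0,0} = 1
G(24) = mex{1,1} = 0
G_B(24) = 0.
Combined Grundy value = 1 ⊕ 0 = 1.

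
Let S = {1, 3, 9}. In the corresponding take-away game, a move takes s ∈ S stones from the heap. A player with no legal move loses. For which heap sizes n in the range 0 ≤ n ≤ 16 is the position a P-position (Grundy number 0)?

0, 2, 4, 6, 8, 10, 12, 14, 16

n :  0  1  2  3  4  5  6  7  8  9 10 11 12 13 14 15 16
G :  0  1  0  1  0  1  0  1  0  1  0  1  0  1  0  1  0
P-positions are exactly the n with G(n) = 0.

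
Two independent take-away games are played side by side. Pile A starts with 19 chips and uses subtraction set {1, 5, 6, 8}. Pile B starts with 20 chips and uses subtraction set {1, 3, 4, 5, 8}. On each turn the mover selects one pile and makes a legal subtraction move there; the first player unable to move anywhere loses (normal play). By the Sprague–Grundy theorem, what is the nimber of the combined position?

2

Pile A, S = {1, 5, 6, 8}:
n :  0  1  2  3  4  5  6  7  8  9 10 11 12 13 14 15 16 17 18 19
G :  0  1  0  1  0  1  2  3  2  3  2  0  1  0  1  0  1  2  3  2
G_A(19) = 2.
Pile B, S = {1, 3, 4, 5, 8}:
G(0) = 0
G(1) = mex{0} = 1
G(2) = mex{1} = 0
G(3) = mex{0,0} = 1
G(4) = mex{1,1,0} = 2
G(5) = mex{2,0,1,0} = 3
G(6) = mex{3,1,0,1} = 2
G(7) = mex{2,2,1,0} = 3
G(8) = mex{3,3,2,1,0} = 4
G(9) = mex{4,2,3,2,1} = 0
G(10) = mex{0,3,2,3,0} = 1
G(11) = mex{1,4,3,2,1} = 0
G(12) = mex{0,0,4,3,2} = 1
G(13) = mex{1,1,0,4,3} = 2
G(14) = mex{2,0,1,0,2} = 3
G(15) = mex{3,1,0,1,3} = 2
G(16) = mex{2,2,1,0,4} = 3
G(17) = mex{3,3,2,1,0} = 4
G(18) = mex{4,2,3,2,1} = 0
G(19) = mex{0,3,2,3,0} = 1
G(20) = mex{1,4,3,2,1} = 0
G_B(20) = 0.
Combined Grundy value = 2 ⊕ 0 = 2.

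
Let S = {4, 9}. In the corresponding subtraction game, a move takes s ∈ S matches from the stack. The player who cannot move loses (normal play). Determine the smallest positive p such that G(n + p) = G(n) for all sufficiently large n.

13

G(0) = 0
G(1) = mex{} = 0
G(2) = mex{} = 0
G(3) = mex{} = 0
G(4) = mex{0} = 1
G(5) = mex{0} = 1
G(6) = mex{0} = 1
G(7) = mex{0} = 1
G(8) = mex{1} = 0
G(9) = mex{1,0} = 2
G(10) = mex{1,0} = 2
G(11) = mex{1,0} = 2
G(12) = mex{0,0} = 1
G(13) = mex{2,1} = 0
G(14) = mex{2,1} = 0
G(15) = mex{2,1} = 0
G(16) = mex{1,1} = 0
G(17) = mex{0,0} = 1
G(18) = mex{0,2} = 1
G(19) = mex{0,2} = 1
G(20) = mex{0,2} = 1
G(21) = mex{1,1} = 0
G(22) = mex{1,0} = 2
G(23) = mex{1,0} = 2
G(24) = mex{1,0} = 2
G(25) = mex{0,0} = 1
G(26) = mex{2,1} = 0
G(27) = mex{2,1} = 0
G(n+13) = G(n) holds for n = 0,…,8 (a full window of length max(S) = 9), so the sequence is purely periodic with period 13.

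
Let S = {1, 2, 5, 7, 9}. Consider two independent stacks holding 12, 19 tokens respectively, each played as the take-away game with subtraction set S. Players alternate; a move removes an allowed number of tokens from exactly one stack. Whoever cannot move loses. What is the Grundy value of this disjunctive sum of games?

All stacks use S = {1, 2, 5, 7, 9}:
G(0) = 0
G(1) = mex{0} = 1
G(2) = mex{1,0} = 2
G(3) = mex{2,1} = 0
G(4) = mex{0,2} = 1
G(5) = mex{1,0,0} = 2
G(6) = mex{2,1,1} = 0
G(7) = mex{0,2,2,0} = 1
G(8) = mex{1,0,0,1} = 2
G(9) = mex{2,1,1,2,0} = 3
G(10) = mex{3,2,2,0,1} = 4
G(11) = mex{4,3,0,1,2} = 5
G(12) = mex{5,4,1,2,0} = 3
G(13) = mex{3,5,2,0,1} = 4
G(14) = mex{4,3,3,1,2} = 0
G(15) = mex{0,4,4,2,0} = 1
G(16) = mex{1,0,5,3,1} = 2
G(17) = mex{2,1,3,4,2} = 0
G(18) = mex{0,2,4,5,3} = 1
G(19) = mex{1,0,0,3,4} = 2
Stack A: G(12) = 3.
Stack B: G(19) = 2.
Combined Grundy value = 3 ⊕ 2 = 1.

1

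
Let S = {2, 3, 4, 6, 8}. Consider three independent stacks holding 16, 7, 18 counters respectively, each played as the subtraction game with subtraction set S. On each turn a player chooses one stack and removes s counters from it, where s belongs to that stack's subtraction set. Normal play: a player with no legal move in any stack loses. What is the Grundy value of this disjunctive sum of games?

4

All stacks use S = {2, 3, 4, 6, 8}:
n :  0  1  2  3  4  5  6  7  8  9 10 11 12 13 14 15 16 17 18
G :  0  0  1  1  2  2  3  3  4  4  0  0  1  1  2  2  3  3  4
Stack A: G(16) = 3.
Stack B: G(7) = 3.
Stack C: G(18) = 4.
Combined Grundy value = 3 ⊕ 3 ⊕ 4 = 4.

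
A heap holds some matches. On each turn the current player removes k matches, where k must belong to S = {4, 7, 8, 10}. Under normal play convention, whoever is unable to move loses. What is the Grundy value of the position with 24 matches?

G(0) = 0
G(1) = mex{} = 0
G(2) = mex{} = 0
G(3) = mex{} = 0
G(4) = mex{0} = 1
G(5) = mex{0} = 1
G(6) = mex{0} = 1
G(7) = mex{0,0} = 1
G(8) = mex{1,0,0} = 2
G(9) = mex{1,0,0} = 2
G(10) = mex{1,0,0,0} = 2
G(11) = mex{1,1,0,0} = 2
G(12) = mex{2,1,1,0} = 3
G(13) = mex{2,1,1,0} = 3
G(14) = mex{2,1,1,1} = 0
G(15) = mex{2,2,1,1} = 0
G(16) = mex{3,2,2,1} = 0
G(17) = mex{3,2,2,1} = 0
G(18) = mex{0,2,2,2} = 1
G(19) = mex{0,3,2,2} = 1
G(20) = mex{0,3,3,2} = 1
G(21) = mex{0,0,3,2} = 1
G(22) = mex{1,0,0,3} = 2
G(23) = mex{1,0,0,3} = 2
G(24) = mex{1,0,0,0} = 2

2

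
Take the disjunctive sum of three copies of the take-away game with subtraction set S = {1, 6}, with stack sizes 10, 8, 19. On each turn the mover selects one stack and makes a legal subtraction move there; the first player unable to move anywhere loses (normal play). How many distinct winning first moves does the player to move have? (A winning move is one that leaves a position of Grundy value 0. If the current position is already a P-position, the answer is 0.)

5

All stacks use S = {1, 6}:
n :  0  1  2  3  4  5  6  7  8  9 10 11 12 13 14 15 16 17 18 19
G :  0  1  0  1  0  1  2  0  1  0  1  0  1  2  0  1  0  1  0  1
Stack A: G(10) = 1.
Stack B: G(8) = 1.
Stack C: G(19) = 1.
Combined Grundy value = 1 ⊕ 1 ⊕ 1 = 1.
A winning move leaves total XOR = 0, i.e. changes one component's Grundy value g to g ⊕ X where X is the current total.
Stack A: need g' = 1⊕1 = 0. Options: 10−1→G=0, 10−6→G=0. Hits: 2.
Stack B: need g' = 1⊕1 = 0. Options: 8−1→G=0, 8−6→G=0. Hits: 2.
Stack C: need g' = 1⊕1 = 0. Options: 19−1→G=0, 19−6→G=2. Hits: 1.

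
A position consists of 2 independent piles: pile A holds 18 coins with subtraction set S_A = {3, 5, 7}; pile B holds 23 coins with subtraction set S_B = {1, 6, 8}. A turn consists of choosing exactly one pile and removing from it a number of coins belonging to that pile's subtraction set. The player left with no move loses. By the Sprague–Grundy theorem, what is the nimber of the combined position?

Pile A, S = {3, 5, 7}:
G(0) = 0
G(1) = mex{} = 0
G(2) = mex{} = 0
G(3) = mex{0} = 1
G(4) = mex{0} = 1
G(5) = mex{0,0} = 1
G(6) = mex{1,0} = 2
G(7) = mex{1,0,0} = 2
G(8) = mex{1,1,0} = 2
G(9) = mex{2,1,0} = 3
G(10) = mex{2,1,1} = 0
G(11) = mex{2,2,1} = 0
G(12) = mex{3,2,1} = 0
G(13) = mex{0,2,2} = 1
G(14) = mex{0,3,2} = 1
G(15) = mex{0,0,2} = 1
G(16) = mex{1,0,3} = 2
G(17) = mex{1,0,0} = 2
G(18) = mex{1,1,0} = 2
G_A(18) = 2.
Pile B, S = {1, 6, 8}:
n :  0  1  2  3  4  5  6  7  8  9 10 11 12 13 14 15 16 17 18 19 20 21 22 23
G :  0  1  0  1  0  1  2  0  1  0  1  0  1  2  0  1  0  1  0  1  2  0  1  0
G_B(23) = 0.
Combined Grundy value = 2 ⊕ 0 = 2.

2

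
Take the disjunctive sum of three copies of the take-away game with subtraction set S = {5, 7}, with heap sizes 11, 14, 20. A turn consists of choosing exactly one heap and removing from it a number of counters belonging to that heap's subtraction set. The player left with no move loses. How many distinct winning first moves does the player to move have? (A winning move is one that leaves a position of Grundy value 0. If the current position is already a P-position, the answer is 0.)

1

All heaps use S = {5, 7}:
G(0) = 0
G(1) = mex{} = 0
G(2) = mex{} = 0
G(3) = mex{} = 0
G(4) = mex{} = 0
G(5) = mex{0} = 1
G(6) = mex{0} = 1
G(7) = mex{0,0} = 1
G(8) = mex{0,0} = 1
G(9) = mex{0,0} = 1
G(10) = mex{1,0} = 2
G(11) = mex{1,0} = 2
G(12) = mex{1,1} = 0
G(13) = mex{1,1} = 0
G(14) = mex{1,1} = 0
G(15) = mex{2,1} = 0
G(16) = mex{2,1} = 0
G(17) = mex{0,2} = 1
G(18) = mex{0,2} = 1
G(19) = mex{0,0} = 1
G(20) = mex{0,0} = 1
Heap A: G(11) = 2.
Heap B: G(14) = 0.
Heap C: G(20) = 1.
Combined Grundy value = 2 ⊕ 0 ⊕ 1 = 3.
A winning move leaves total XOR = 0, i.e. changes one component's Grundy value g to g ⊕ X where X is the current total.
Heap A: need g' = 2⊕3 = 1. Options: 11−5→G=1, 11−7→G=0. Hits: 1.
Heap B: need g' = 0⊕3 = 3. Options: 14−5→G=1, 14−7→G=1. Hits: 0.
Heap C: need g' = 1⊕3 = 2. Options: 20−5→G=0, 20−7→G=0. Hits: 0.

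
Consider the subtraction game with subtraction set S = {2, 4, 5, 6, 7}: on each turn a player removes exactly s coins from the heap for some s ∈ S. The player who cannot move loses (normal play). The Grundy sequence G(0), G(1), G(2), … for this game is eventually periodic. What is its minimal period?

G(0) = 0
G(1) = mex{} = 0
G(2) = mex{0} = 1
G(3) = mex{0} = 1
G(4) = mex{1,0} = 2
G(5) = mex{1,0,0} = 2
G(6) = mex{2,1,0,0} = 3
G(7) = mex{2,1,1,0,0} = 3
G(8) = mex{3,2,1,1,0} = 4
G(9) = mex{3,2,2,1,1} = 0
G(10) = mex{4,3,2,2,1} = 0
G(11) = mex{0,3,3,2,2} = 1
G(12) = mex{0,4,3,3,2} = 1
G(13) = mex{1,0,4,3,3} = 2
G(14) = mex{1,0,0,4,3} = 2
G(15) = mex{2,1,0,0,4} = 3
G(16) = mex{2,1,1,0,0} = 3
G(17) = mex{3,2,1,1,0} = 4
G(18) = mex{3,2,2,1,1} = 0
G(19) = mex{4,3,2,2,1} = 0
G(n+9) = G(n) holds for n = 0,…,6 (a full window of length max(S) = 7), so the sequence is purely periodic with period 9.

9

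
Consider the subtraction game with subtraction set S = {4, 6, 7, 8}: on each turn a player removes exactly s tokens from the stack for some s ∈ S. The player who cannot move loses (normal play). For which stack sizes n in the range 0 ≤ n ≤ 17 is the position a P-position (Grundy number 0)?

0, 1, 2, 3, 12, 13, 14, 15

G(0) = 0
G(1) = mex{} = 0
G(2) = mex{} = 0
G(3) = mex{} = 0
G(4) = mex{0} = 1
G(5) = mex{0} = 1
G(6) = mex{0,0} = 1
G(7) = mex{0,0,0} = 1
G(8) = mex{1,0,0,0} = 2
G(9) = mex{1,0,0,0} = 2
G(10) = mex{1,1,0,0} = 2
G(11) = mex{1,1,1,0} = 2
G(12) = mex{2,1,1,1} = 0
G(13) = mex{2,1,1,1} = 0
G(14) = mex{2,2,1,1} = 0
G(15) = mex{2,2,2,1} = 0
G(16) = mex{0,2,2,2} = 1
G(17) = mex{0,2,2,2} = 1
P-positions are exactly the n with G(n) = 0.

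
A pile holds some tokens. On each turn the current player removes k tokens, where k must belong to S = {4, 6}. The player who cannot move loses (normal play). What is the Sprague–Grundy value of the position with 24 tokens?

1

n :  0  1  2  3  4  5  6  7  8  9 10 11 12 13 14 15 16 17 18 19 20 21 22 23 24
G :  0  0  0  0  1  1  1  1  2  2  0  0  0  0  1  1  1  1  2  2  0  0  0  0  1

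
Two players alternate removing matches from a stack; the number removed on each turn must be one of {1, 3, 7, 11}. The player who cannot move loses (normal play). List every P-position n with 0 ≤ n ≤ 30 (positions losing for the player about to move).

G(0) = 0
G(1) = mex{0} = 1
G(2) = mex{1} = 0
G(3) = mex{0,0} = 1
G(4) = mex{1,1} = 0
G(5) = mex{0,0} = 1
G(6) = mex{1,1} = 0
G(7) = mex{0,0,0} = 1
G(8) = mex{1,1,1} = 0
G(9) = mex{0,0,0} = 1
G(10) = mex{1,1,1} = 0
G(11) = mex{0,0,0,0} = 1
G(12) = mex{1,1,1,1} = 0
G(13) = mex{0,0,0,0} = 1
G(14) = mex{1,1,1,1} = 0
G(15) = mex{0,0,0,0} = 1
G(16) = mex{1,1,1,1} = 0
G(17) = mex{0,0,0,0} = 1
G(18) = mex{1,1,1,1} = 0
G(19) = mex{0,0,0,0} = 1
G(20) = mex{1,1,1,1} = 0
G(21) = mex{0,0,0,0} = 1
G(22) = mex{1,1,1,1} = 0
G(23) = mex{0,0,0,0} = 1
G(24) = mex{1,1,1,1} = 0
G(25) = mex{0,0,0,0} = 1
G(26) = mex{1,1,1,1} = 0
G(27) = mex{0,0,0,0} = 1
G(28) = mex{1,1,1,1} = 0
G(29) = mex{0,0,0,0} = 1
G(30) = mex{1,1,1,1} = 0
P-positions are exactly the n with G(n) = 0.

0, 2, 4, 6, 8, 10, 12, 14, 16, 18, 20, 22, 24, 26, 28, 30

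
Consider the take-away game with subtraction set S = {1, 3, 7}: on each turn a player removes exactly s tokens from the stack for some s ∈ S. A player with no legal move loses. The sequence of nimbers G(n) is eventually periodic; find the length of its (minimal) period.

n :  0  1  2  3  4  5  6  7  8  9 10 11 12 13 14
G :  0  1  0  1  0  1  0  1  0  1  0  1  0  1  0
G(n+2) = G(n) holds for n = 0,…,6 (a full window of length max(S) = 7), so the sequence is purely periodic with period 2.

2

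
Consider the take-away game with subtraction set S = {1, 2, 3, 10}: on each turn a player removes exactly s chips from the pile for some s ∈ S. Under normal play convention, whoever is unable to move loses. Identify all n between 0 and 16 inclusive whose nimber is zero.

G(0) = 0
G(1) = mex{0} = 1
G(2) = mex{1,0} = 2
G(3) = mex{2,1,0} = 3
G(4) = mex{3,2,1} = 0
G(5) = mex{0,3,2} = 1
G(6) = mex{1,0,3} = 2
G(7) = mex{2,1,0} = 3
G(8) = mex{3,2,1} = 0
G(9) = mex{0,3,2} = 1
G(10) = mex{1,0,3,0} = 2
G(11) = mex{2,1,0,1} = 3
G(12) = mex{3,2,1,2} = 0
G(13) = mex{0,3,2,3} = 1
G(14) = mex{1,0,3,0} = 2
G(15) = mex{2,1,0,1} = 3
G(16) = mex{3,2,1,2} = 0
P-positions are exactly the n with G(n) = 0.

0, 4, 8, 12, 16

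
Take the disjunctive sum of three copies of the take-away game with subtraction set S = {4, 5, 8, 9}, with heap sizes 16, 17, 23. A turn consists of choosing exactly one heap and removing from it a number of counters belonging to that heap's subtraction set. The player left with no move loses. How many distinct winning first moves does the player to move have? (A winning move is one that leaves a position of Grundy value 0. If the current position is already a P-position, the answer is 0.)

5

All heaps use S = {4, 5, 8, 9}:
G(0) = 0
G(1) = mex{} = 0
G(2) = mex{} = 0
G(3) = mex{} = 0
G(4) = mex{0} = 1
G(5) = mex{0,0} = 1
G(6) = mex{0,0} = 1
G(7) = mex{0,0} = 1
G(8) = mex{1,0,0} = 2
G(9) = mex{1,1,0,0} = 2
G(10) = mex{1,1,0,0} = 2
G(11) = mex{1,1,0,0} = 2
G(12) = mex{2,1,1,0} = 3
G(13) = mex{2,2,1,1} = 0
G(14) = mex{2,2,1,1} = 0
G(15) = mex{2,2,1,1} = 0
G(16) = mex{3,2,2,1} = 0
G(17) = mex{0,3,2,2} = 1
G(18) = mex{0,0,2,2} = 1
G(19) = mex{0,0,2,2} = 1
G(20) = mex{0,0,3,2} = 1
G(21) = mex{1,0,0,3} = 2
G(22) = mex{1,1,0,0} = 2
G(23) = mex{1,1,0,0} = 2
Heap A: G(16) = 0.
Heap B: G(17) = 1.
Heap C: G(23) = 2.
Combined Grundy value = 0 ⊕ 1 ⊕ 2 = 3.
A winning move leaves total XOR = 0, i.e. changes one component's Grundy value g to g ⊕ X where X is the current total.
Heap A: need g' = 0⊕3 = 3. Options: 16−4→G=3, 16−5→G=2, 16−8→G=2, 16−9→G=1. Hits: 1.
Heap B: need g' = 1⊕3 = 2. Options: 17−4→G=0, 17−5→G=3, 17−8→G=2, 17−9→G=2. Hits: 2.
Heap C: need g' = 2⊕3 = 1. Options: 23−4→G=1, 23−5→G=1, 23−8→G=0, 23−9→G=0. Hits: 2.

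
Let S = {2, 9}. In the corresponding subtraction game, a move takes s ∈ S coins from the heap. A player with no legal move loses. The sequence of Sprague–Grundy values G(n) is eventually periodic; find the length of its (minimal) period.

11

n :  0  1  2  3  4  5  6  7  8  9 10 11 12 13 14 15 16 17 18 19 20 21 22 23
G :  0  0  1  1  0  0  1  1  0  2  1  0  0  1  1  0  0  1  1  0  2  1  0  0
G(n+11) = G(n) holds for n = 0,…,8 (a full window of length max(S) = 9), so the sequence is purely periodic with period 11.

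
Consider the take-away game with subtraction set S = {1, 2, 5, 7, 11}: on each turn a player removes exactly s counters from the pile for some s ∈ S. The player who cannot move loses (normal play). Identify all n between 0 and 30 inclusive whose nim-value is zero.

0, 3, 6, 9, 12, 15, 18, 21, 24, 27, 30

n :  0  1  2  3  4  5  6  7  8  9 10 11 12 13 14 15 16 17 18 19 20 21 22 23 24 25 26 27 28 29 30
G :  0  1  2  0  1  2  0  1  2  0  1  2  0  1  2  0  1  2  0  1  2  0  1  2  0  1  2  0  1  2  0
P-positions are exactly the n with G(n) = 0.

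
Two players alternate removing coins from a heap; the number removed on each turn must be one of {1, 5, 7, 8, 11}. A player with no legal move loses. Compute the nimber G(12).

n :  0  1  2  3  4  5  6  7  8  9 10 11 12
G :  0  1  0  1  0  1  0  1  2  3  2  3  2

2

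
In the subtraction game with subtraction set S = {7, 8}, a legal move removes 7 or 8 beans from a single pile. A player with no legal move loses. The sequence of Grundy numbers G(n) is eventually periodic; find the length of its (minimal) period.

G(0) = 0
G(1) = mex{} = 0
G(2) = mex{} = 0
G(3) = mex{} = 0
G(4) = mex{} = 0
G(5) = mex{} = 0
G(6) = mex{} = 0
G(7) = mex{0} = 1
G(8) = mex{0,0} = 1
G(9) = mex{0,0} = 1
G(10) = mex{0,0} = 1
G(11) = mex{0,0} = 1
G(12) = mex{0,0} = 1
G(13) = mex{0,0} = 1
G(14) = mex{1,0} = 2
G(15) = mex{1,1} = 0
G(16) = mex{1,1} = 0
G(17) = mex{1,1} = 0
G(18) = mex{1,1} = 0
G(19) = mex{1,1} = 0
G(20) = mex{1,1} = 0
G(21) = mex{2,1} = 0
G(22) = mex{0,2} = 1
G(23) = mex{0,0} = 1
G(24) = mex{0,0} = 1
G(25) = mex{0,0} = 1
G(26) = mex{0,0} = 1
G(27) = mex{0,0} = 1
G(28) = mex{0,0} = 1
G(29) = mex{1,0} = 2
G(30) = mex{1,1} = 0
G(31) = mex{1,1} = 0
G(n+15) = G(n) holds for n = 0,…,7 (a full window of length max(S) = 8), so the sequence is purely periodic with period 15.

15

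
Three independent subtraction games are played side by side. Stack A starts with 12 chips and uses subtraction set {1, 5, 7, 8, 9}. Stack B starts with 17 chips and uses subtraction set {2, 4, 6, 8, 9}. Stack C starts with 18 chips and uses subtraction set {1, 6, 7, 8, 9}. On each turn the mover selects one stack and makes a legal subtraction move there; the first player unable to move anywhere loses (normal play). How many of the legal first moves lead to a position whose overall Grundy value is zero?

3

Stack A, S = {1, 5, 7, 8, 9}:
n :  0  1  2  3  4  5  6  7  8  9 10 11 12
G :  0  1  0  1  0  1  0  1  2  3  2  3  2
G_A(12) = 2.
Stack B, S = {2, 4, 6, 8, 9}:
G(0) = 0
G(1) = mex{} = 0
G(2) = mex{0} = 1
G(3) = mex{0} = 1
G(4) = mex{1,0} = 2
G(5) = mex{1,0} = 2
G(6) = mex{2,1,0} = 3
G(7) = mex{2,1,0} = 3
G(8) = mex{3,2,1,0} = 4
G(9) = mex{3,2,1,0,0} = 4
G(10) = mex{4,3,2,1,0} = 5
G(11) = mex{4,3,2,1,1} = 0
G(12) = mex{5,4,3,2,1} = 0
G(13) = mex{0,4,3,2,2} = 1
G(14) = mex{0,5,4,3,2} = 1
G(15) = mex{1,0,4,3,3} = 2
G(16) = mex{1,0,5,4,3} = 2
G(17) = mex{2,1,0,4,4} = 3
G_B(17) = 3.
Stack C, S = {1, 6, 7, 8, 9}:
G(0) = 0
G(1) = mex{0} = 1
G(2) = mex{1} = 0
G(3) = mex{0} = 1
G(4) = mex{1} = 0
G(5) = mex{0} = 1
G(6) = mex{1,0} = 2
G(7) = mex{2,1,0} = 3
G(8) = mex{3,0,1,0} = 2
G(9) = mex{2,1,0,1,0} = 3
G(10) = mex{3,0,1,0,1} = 2
G(11) = mex{2,1,0,1,0} = 3
G(12) = mex{3,2,1,0,1} = 4
G(13) = mex{4,3,2,1,0} = 5
G(14) = mex{5,2,3,2,1} = 0
G(15) = mex{0,3,2,3,2} = 1
G(16) = mex{1,2,3,2,3} = 0
G(17) = mex{0,3,2,3,2} = 1
G(18) = mex{1,4,3,2,3} = 0
G_C(18) = 0.
Combined Grundy value = 2 ⊕ 3 ⊕ 0 = 1.
A winning move leaves total XOR = 0, i.e. changes one component's Grundy value g to g ⊕ X where X is the current total.
Stack A: need g' = 2⊕1 = 3. Options: 12−1→G=3, 12−5→G=1, 12−7→G=1, 12−8→G=0, 12−9→G=1. Hits: 1.
Stack B: need g' = 3⊕1 = 2. Options: 17−2→G=2, 17−4→G=1, 17−6→G=0, 17−8→G=4, 17−9→G=4. Hits: 1.
Stack C: need g' = 0⊕1 = 1. Options: 18−1→G=1, 18−6→G=4, 18−7→G=3, 18−8→G=2, 18−9→G=3. Hits: 1.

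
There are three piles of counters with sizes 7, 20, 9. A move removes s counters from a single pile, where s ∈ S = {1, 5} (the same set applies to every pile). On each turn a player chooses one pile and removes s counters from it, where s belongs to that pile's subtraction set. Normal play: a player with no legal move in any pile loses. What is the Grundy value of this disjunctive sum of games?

All piles use S = {1, 5}:
n :  0  1  2  3  4  5  6  7  8  9 10 11 12 13 14 15 16 17 18 19 20
G :  0  1  0  1  0  1  0  1  0  1  0  1  0  1  0  1  0  1  0  1  0
Pile A: G(7) = 1.
Pile B: G(20) = 0.
Pile C: G(9) = 1.
Combined Grundy value = 1 ⊕ 0 ⊕ 1 = 0.

0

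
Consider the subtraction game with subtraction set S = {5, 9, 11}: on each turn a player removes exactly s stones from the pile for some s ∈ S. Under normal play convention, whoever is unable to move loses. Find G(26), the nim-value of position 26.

n :  0  1  2  3  4  5  6  7  8  9 10 11 12 13 14 15 16 17 18 19 20 21 22 23 24 25 26
G :  0  0  0  0  0  1  1  1  1  1  2  2  2  2  2  3  0  0  0  0  0  1  1  1  1  1  2

2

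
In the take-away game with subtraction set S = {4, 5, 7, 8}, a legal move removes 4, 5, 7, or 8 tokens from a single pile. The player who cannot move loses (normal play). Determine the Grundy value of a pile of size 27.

0

G(0) = 0
G(1) = mex{} = 0
G(2) = mex{} = 0
G(3) = mex{} = 0
G(4) = mex{0} = 1
G(5) = mex{0,0} = 1
G(6) = mex{0,0} = 1
G(7) = mex{0,0,0} = 1
G(8) = mex{1,0,0,0} = 2
G(9) = mex{1,1,0,0} = 2
G(10) = mex{1,1,0,0} = 2
G(11) = mex{1,1,1,0} = 2
G(12) = mex{2,1,1,1} = 0
G(13) = mex{2,2,1,1} = 0
G(14) = mex{2,2,1,1} = 0
G(15) = mex{2,2,2,1} = 0
G(16) = mex{0,2,2,2} = 1
G(17) = mex{0,0,2,2} = 1
G(18) = mex{0,0,2,2} = 1
G(19) = mex{0,0,0,2} = 1
G(20) = mex{1,0,0,0} = 2
G(21) = mex{1,1,0,0} = 2
G(22) = mex{1,1,0,0} = 2
G(23) = mex{1,1,1,0} = 2
G(24) = mex{2,1,1,1} = 0
G(25) = mex{2,2,1,1} = 0
G(26) = mex{2,2,1,1} = 0
G(27) = mex{2,2,2,1} = 0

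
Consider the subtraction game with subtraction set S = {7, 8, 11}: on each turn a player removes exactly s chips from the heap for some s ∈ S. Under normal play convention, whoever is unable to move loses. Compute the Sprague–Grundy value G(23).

n :  0  1  2  3  4  5  6  7  8  9 10 11 12 13 14 15 16 17 18 19 20 21 22 23
G :  0  0  0  0  0  0  0  1  1  1  1  1  1  1  2  2  2  2  0  0  0  0  0  0

0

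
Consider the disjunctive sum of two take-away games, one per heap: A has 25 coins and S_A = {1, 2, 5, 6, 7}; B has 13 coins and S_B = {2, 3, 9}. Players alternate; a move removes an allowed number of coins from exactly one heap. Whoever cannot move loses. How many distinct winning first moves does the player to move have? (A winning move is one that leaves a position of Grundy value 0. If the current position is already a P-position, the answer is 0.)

Heap A, S = {1, 2, 5, 6, 7}:
n :  0  1  2  3  4  5  6  7  8  9 10 11 12 13 14 15 16 17 18 19 20 21 22 23 24 25
G :  0  1  2  0  1  2  3  4  5  3  4  0  1  2  0  1  2  3  4  5  3  4  0  1  2  0
G_A(25) = 0.
Heap B, S = {2, 3, 9}:
G(0) = 0
G(1) = mex{} = 0
G(2) = mex{0} = 1
G(3) = mex{0,0} = 1
G(4) = mex{1,0} = 2
G(5) = mex{1,1} = 0
G(6) = mex{2,1} = 0
G(7) = mex{0,2} = 1
G(8) = mex{0,0} = 1
G(9) = mex{1,0,0} = 2
G(10) = mex{1,1,0} = 2
G(11) = mex{2,1,1} = 0
G(12) = mex{2,2,1} = 0
G(13) = mex{0,2,2} = 1
G_B(13) = 1.
Combined Grundy value = 0 ⊕ 1 = 1.
A winning move leaves total XOR = 0, i.e. changes one component's Grundy value g to g ⊕ X where X is the current total.
Heap A: need g' = 0⊕1 = 1. Options: 25−1→G=2, 25−2→G=1, 25−5→G=3, 25−6→G=5, 25−7→G=4. Hits: 1.
Heap B: need g' = 1⊕1 = 0. Options: 13−2→G=0, 13−3→G=2, 13−9→G=2. Hits: 1.

2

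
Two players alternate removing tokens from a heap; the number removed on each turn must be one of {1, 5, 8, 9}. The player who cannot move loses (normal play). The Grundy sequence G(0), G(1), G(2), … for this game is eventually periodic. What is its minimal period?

G(0) = 0
G(1) = mex{0} = 1
G(2) = mex{1} = 0
G(3) = mex{0} = 1
G(4) = mex{1} = 0
G(5) = mex{0,0} = 1
G(6) = mex{1,1} = 0
G(7) = mex{0,0} = 1
G(8) = mex{1,1,0} = 2
G(9) = mex{2,0,1,0} = 3
G(10) = mex{3,1,0,1} = 2
G(11) = mex{2,0,1,0} = 3
G(12) = mex{3,1,0,1} = 2
G(13) = mex{2,2,1,0} = 3
G(14) = mex{3,3,0,1} = 2
G(15) = mex{2,2,1,0} = 3
G(16) = mex{3,3,2,1} = 0
G(17) = mex{0,2,3,2} = 1
G(18) = mex{1,3,2,3} = 0
G(19) = mex{0,2,3,2} = 1
G(20) = mex{1,3,2,3} = 0
G(21) = mex{0,0,3,2} = 1
G(22) = mex{1,1,2,3} = 0
G(23) = mex{0,0,3,2} = 1
G(24) = mex{1,1,0,3} = 2
G(25) = mex{2,0,1,0} = 3
G(26) = mex{3,1,0,1} = 2
G(27) = mex{2,0,1,0} = 3
G(28) = mex{3,1,0,1} = 2
G(29) = mex{2,2,1,0} = 3
G(30) = mex{3,3,0,1} = 2
G(31) = mex{2,2,1,0} = 3
G(32) = mex{3,3,2,1} = 0
G(33) = mex{0,2,3,2} = 1
G(n+16) = G(n) holds for n = 0,…,8 (a full window of length max(S) = 9), so the sequence is purely periodic with period 16.

16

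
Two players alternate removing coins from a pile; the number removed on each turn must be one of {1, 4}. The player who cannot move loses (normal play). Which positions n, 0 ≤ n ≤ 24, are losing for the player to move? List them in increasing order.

0, 2, 5, 7, 10, 12, 15, 17, 20, 22

n :  0  1  2  3  4  5  6  7  8  9 10 11 12 13 14 15 16 17 18 19 20 21 22 23 24
G :  0  1  0  1  2  0  1  0  1  2  0  1  0  1  2  0  1  0  1  2  0  1  0  1  2
P-positions are exactly the n with G(n) = 0.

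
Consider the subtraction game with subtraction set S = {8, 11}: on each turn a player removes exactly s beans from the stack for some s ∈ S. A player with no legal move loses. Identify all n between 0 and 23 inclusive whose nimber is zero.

G(0) = 0
G(1) = mex{} = 0
G(2) = mex{} = 0
G(3) = mex{} = 0
G(4) = mex{} = 0
G(5) = mex{} = 0
G(6) = mex{} = 0
G(7) = mex{} = 0
G(8) = mex{0} = 1
G(9) = mex{0} = 1
G(10) = mex{0} = 1
G(11) = mex{0,0} = 1
G(12) = mex{0,0} = 1
G(13) = mex{0,0} = 1
G(14) = mex{0,0} = 1
G(15) = mex{0,0} = 1
G(16) = mex{1,0} = 2
G(17) = mex{1,0} = 2
G(18) = mex{1,0} = 2
G(19) = mex{1,1} = 0
G(20) = mex{1,1} = 0
G(21) = mex{1,1} = 0
G(22) = mex{1,1} = 0
G(23) = mex{1,1} = 0
P-positions are exactly the n with G(n) = 0.

0, 1, 2, 3, 4, 5, 6, 7, 19, 20, 21, 22, 23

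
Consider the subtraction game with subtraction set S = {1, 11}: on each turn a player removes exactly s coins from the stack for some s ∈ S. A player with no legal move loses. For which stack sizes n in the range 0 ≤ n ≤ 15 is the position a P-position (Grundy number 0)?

n :  0  1  2  3  4  5  6  7  8  9 10 11 12 13 14 15
G :  0  1  0  1  0  1  0  1  0  1  0  1  0  1  0  1
P-positions are exactly the n with G(n) = 0.

0, 2, 4, 6, 8, 10, 12, 14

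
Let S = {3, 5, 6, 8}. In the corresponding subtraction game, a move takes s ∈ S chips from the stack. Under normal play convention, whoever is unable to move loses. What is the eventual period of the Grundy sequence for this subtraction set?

11

G(0) = 0
G(1) = mex{} = 0
G(2) = mex{} = 0
G(3) = mex{0} = 1
G(4) = mex{0} = 1
G(5) = mex{0,0} = 1
G(6) = mex{1,0,0} = 2
G(7) = mex{1,0,0} = 2
G(8) = mex{1,1,0,0} = 2
G(9) = mex{2,1,1,0} = 3
G(10) = mex{2,1,1,0} = 3
G(11) = mex{2,2,1,1} = 0
G(12) = mex{3,2,2,1} = 0
G(13) = mex{3,2,2,1} = 0
G(14) = mex{0,3,2,2} = 1
G(15) = mex{0,3,3,2} = 1
G(16) = mex{0,0,3,2} = 1
G(17) = mex{1,0,0,3} = 2
G(18) = mex{1,0,0,3} = 2
G(19) = mex{1,1,0,0} = 2
G(20) = mex{2,1,1,0} = 3
G(21) = mex{2,1,1,0} = 3
G(22) = mex{2,2,1,1} = 0
G(23) = mex{3,2,2,1} = 0
G(n+11) = G(n) holds for n = 0,…,7 (a full window of length max(S) = 8), so the sequence is purely periodic with period 11.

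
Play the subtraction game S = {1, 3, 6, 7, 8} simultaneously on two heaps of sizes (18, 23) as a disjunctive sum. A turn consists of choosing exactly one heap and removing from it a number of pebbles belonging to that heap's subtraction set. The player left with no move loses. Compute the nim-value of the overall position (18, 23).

All heaps use S = {1, 3, 6, 7, 8}:
n :  0  1  2  3  4  5  6  7  8  9 10 11 12 13 14 15 16 17 18 19 20 21 22 23
G :  0  1  0  1  0  1  2  3  2  3  2  3  4  0  1  0  1  0  1  2  3  2  3  2
Heap A: G(18) = 1.
Heap B: G(23) = 2.
Combined Grundy value = 1 ⊕ 2 = 3.

3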